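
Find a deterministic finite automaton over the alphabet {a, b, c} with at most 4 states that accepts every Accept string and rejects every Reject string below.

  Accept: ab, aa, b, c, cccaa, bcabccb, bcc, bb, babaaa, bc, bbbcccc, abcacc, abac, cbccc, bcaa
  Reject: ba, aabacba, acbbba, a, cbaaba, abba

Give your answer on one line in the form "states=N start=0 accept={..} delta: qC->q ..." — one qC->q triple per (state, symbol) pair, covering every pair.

states=3 start=0 accept={0,2} delta: 0a->1 0b->0 0c->0 1a->0 1b->2 1c->0 2a->0 2b->0 2c->0

State merging on the prefix tree: take the shortest (then alphabetical) example prefix whose next move is undefined and point that move at state 0, else 1, else 2, ...; a target is out if some Accept/Reject pair would then sit in one state with the same input left (inseparable). If every existing state is out, open a new one.
a: 0a undefined. 0a->0: no, aa/a meet in 0. Open state 1: 0a->1.
b: 0b undefined. 0b->0: ok.
c: 0c undefined. 0c->0: ok.
aa: 1a undefined. 1a->0: ok.
ab: 1b undefined. 1b->0: no, babaaa/ba meet in 1. 1b->1: no, ab/ba meet in 1. Open state 2: 1b->2.
ac: 1c undefined. 1c->0: ok.
aba: 2a undefined. 2a->0: ok.
abb: 2b undefined. 2b->0: ok.
abc: 2c undefined. 2c->0: ok.
All examples now run through 3 states with every (state, symbol) defined. Accept strings end in {0,2}, Reject strings end in {1}; accept={0,2}.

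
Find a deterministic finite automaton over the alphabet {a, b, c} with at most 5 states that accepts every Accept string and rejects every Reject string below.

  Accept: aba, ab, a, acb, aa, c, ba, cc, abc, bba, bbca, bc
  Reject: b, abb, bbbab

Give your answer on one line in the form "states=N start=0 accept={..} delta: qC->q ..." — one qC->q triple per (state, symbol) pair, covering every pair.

states=3 start=0 accept={0,1} delta: 0a->1 0b->2 0c->0 1a->0 1b->0 1c->1 2a->0 2b->0 2c->0

Fold the examples into a partial DFA from state 0: repeatedly fix the first undefined (state, symbol) met by the shortest-then-alphabetical prefix, trying targets in increasing order and rejecting any under which an Accept and a Reject string meet in one state with the same remainder; add a state when all current targets are rejected. Accepting states are where Accept strings end.
a: 0a undefined. 0a->0: no, ab/b meet in 0 with "b" left. Open state 1: 0a->1.
b: 0b undefined. 0b->0: no, ab/bbbab meet in 1 with "b" left. 0b->1: no, a/b meet in 1. Open state 2: 0b->2.
c: 0c undefined. 0c->0: ok.
aa: 1a undefined. 1a->0: ok.
ab: 1b undefined. 1b->0: ok.
ac: 1c undefined. 1c->0: no, acb/b meet in 2. 1c->1: ok.
ba: 2a undefined. 2a->0: ok.
bb: 2b undefined. 2b->0: ok.
bc: 2c undefined. 2c->0: ok.
All examples now run through 3 states with every (state, symbol) defined. Accept strings end in {0,1}, Reject strings end in {2}; accept={0,1}.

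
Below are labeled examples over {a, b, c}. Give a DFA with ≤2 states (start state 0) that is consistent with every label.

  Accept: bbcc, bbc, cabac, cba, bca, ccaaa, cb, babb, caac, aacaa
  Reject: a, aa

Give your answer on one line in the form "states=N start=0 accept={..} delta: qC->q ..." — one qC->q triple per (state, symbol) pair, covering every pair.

State merging on the prefix tree: take the shortest (then alphabetical) example prefix whose next move is undefined and point that move at state 0, else 1, else 2, ...; a target is out if some Accept/Reject pair would then sit in one state with the same input left (inseparable). If every existing state is out, open a new one.
a: 0a undefined. 0a->0: ok.
b: 0b undefined. 0b->0: no, babb/a meet in 0. Open state 1: 0b->1.
c: 0c undefined. 0c->0: no, ccaaa/a meet in 0. 0c->1: ok.
ba: 1a undefined. 1a->0: no, aacaa/a meet in 0. 1a->1: ok.
bb: 1b undefined. 1b->0: no, cba/a meet in 0. 1b->1: ok.
bc: 1c undefined. 1c->0: no, bbc/a meet in 0. 1c->1: ok.
All examples now run through 2 states with every (state, symbol) defined. Accept strings end in {1}, Reject strings end in {0}; accept={1}.

states=2 start=0 accept={1} delta: 0a->0 0b->1 0c->1 1a->1 1b->1 1c->1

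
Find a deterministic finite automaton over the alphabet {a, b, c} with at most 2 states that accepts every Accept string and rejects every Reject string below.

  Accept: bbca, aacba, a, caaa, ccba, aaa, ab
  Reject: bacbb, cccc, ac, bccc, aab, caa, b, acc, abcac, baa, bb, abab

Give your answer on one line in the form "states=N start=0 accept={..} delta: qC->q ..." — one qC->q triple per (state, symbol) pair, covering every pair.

states=2 start=0 accept={1} delta: 0a->1 0b->0 0c->0 1a->0 1b->1 1c->0

Grow the machine one transition at a time. Run the examples from 0; the earliest place one falls off (shortest prefix, ties alphabetical) gets sent to the lowest-numbered state that keeps every Accept/Reject pair distinguishable — a pair clashes when both reach the same state with identical unread suffix — and to a fresh state only if none does.
a: 0a undefined. 0a->0: no, ab/aab meet in 0 with "b" left. Open state 1: 0a->1.
b: 0b undefined. 0b->0: ok.
c: 0c undefined. 0c->0: ok.
aa: 1a undefined. 1a->0: ok.
ab: 1b undefined. 1b->0: no, ab/cccc meet in 0. 1b->1: ok.
ac: 1c undefined. 1c->0: ok.
All examples now run through 2 states with every (state, symbol) defined. Accept strings end in {1}, Reject strings end in {0}; accept={1}.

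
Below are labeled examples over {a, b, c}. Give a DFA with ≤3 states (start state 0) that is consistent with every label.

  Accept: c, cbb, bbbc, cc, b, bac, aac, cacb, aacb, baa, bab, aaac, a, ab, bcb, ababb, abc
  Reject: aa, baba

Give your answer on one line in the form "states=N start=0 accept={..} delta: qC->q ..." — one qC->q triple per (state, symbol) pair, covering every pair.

State merging on the prefix tree: take the shortest (then alphabetical) example prefix whose next move is undefined and point that move at state 0, else 1, else 2, ...; a target is out if some Accept/Reject pair would then sit in one state with the same input left (inseparable). If every existing state is out, open a new one.
a: 0a undefined. 0a->0: no, a/aa meet in 0. Open state 1: 0a->1.
b: 0b undefined. 0b->0: no, baa/aa meet in 1 with "a" left. 0b->1: ok.
c: 0c undefined. 0c->0: ok.
aa: 1a undefined. 1a->0: no, c/aa meet in 0. 1a->1: no, b/aa meet in 1. Open state 2: 1a->2.
ab: 1b undefined. 1b->0: ok.
bc: 1c undefined. 1c->0: ok.
aaa: 2a undefined. 2a->0: ok.
aac: 2c undefined. 2c->0: ok.
bab: 2b undefined. 2b->0: no, b/baba meet in 1. 2b->1: ok.
All examples now run through 3 states with every (state, symbol) defined. Accept strings end in {0,1}, Reject strings end in {2}; accept={0,1}.

states=3 start=0 accept={0,1} delta: 0a->1 0b->1 0c->0 1a->2 1b->0 1c->0 2a->0 2b->1 2c->0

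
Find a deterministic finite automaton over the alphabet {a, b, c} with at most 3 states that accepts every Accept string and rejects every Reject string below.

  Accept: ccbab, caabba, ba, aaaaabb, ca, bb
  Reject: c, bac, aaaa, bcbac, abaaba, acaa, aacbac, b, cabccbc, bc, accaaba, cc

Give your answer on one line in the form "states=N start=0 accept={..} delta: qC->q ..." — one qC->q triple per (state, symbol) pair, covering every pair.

states=3 start=0 accept={2} delta: 0a->0 0b->1 0c->1 1a->2 1b->2 1c->1 2a->1 2b->1 2c->0

Fold the examples into a partial DFA from state 0: repeatedly fix the first undefined (state, symbol) met by the shortest-then-alphabetical prefix, trying targets in increasing order and rejecting any under which an Accept and a Reject string meet in one state with the same remainder; add a state when all current targets are rejected. Accepting states are where Accept strings end.
a: 0a undefined. 0a->0: ok.
b: 0b undefined. 0b->0: no, ba/aaaa meet in 0. Open state 1: 0b->1.
c: 0c undefined. 0c->0: no, ba/accaaba meet in 1 with "a" left. 0c->1: ok.
ba: 1a undefined. 1a->0: no, ba/aaaa meet in 0. 1a->1: no, ba/c meet in 1. Open state 2: 1a->2.
bb: 1b undefined. 1b->0: no, aaaaabb/aaaa meet in 0. 1b->1: no, aaaaabb/c meet in 1. 1b->2: ok.
bc: 1c undefined. 1c->0: no, ba/accaaba meet in 2. 1c->1: ok.
bac: 2c undefined. 2c->0: ok.
caa: 2a undefined. 2a->0: no, ccbab/c meet in 1. 2a->1: ok.
cab: 2b undefined. 2b->0: no, caabba/bac meet in 0. 2b->1: ok.
All examples now run through 3 states with every (state, symbol) defined. Accept strings end in {2}, Reject strings end in {0,1}; accept={2}.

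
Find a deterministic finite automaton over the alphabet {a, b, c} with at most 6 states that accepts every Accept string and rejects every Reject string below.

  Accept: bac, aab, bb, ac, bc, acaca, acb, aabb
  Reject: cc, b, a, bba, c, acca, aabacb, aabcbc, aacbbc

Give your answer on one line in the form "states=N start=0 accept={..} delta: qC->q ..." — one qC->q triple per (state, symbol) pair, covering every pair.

Fold the examples into a partial DFA from state 0: repeatedly fix the first undefined (state, symbol) met by the shortest-then-alphabetical prefix, trying targets in increasing order and rejecting any under which an Accept and a Reject string meet in one state with the same remainder; add a state when all current targets are rejected. Accepting states are where Accept strings end.
a: 0a undefined. 0a->0: no, aab/b meet in 0 with "b" left. Open state 1: 0a->1.
b: 0b undefined. 0b->0: no, bb/b meet in 0. 0b->1: ok.
c: 0c undefined. 0c->0: ok.
aa: 1a undefined. 1a->0: no, bac/cc meet in 0. 1a->1: ok.
ac: 1c undefined. 1c->0: no, bac/cc meet in 0. 1c->1: no, bac/b meet in 1. Open state 2: 1c->2.
bb: 1b undefined. 1b->0: no, bac/aabcbc meet in 2. 1b->1: no, aab/b meet in 1. 1b->2: ok.
aca: 2a undefined. 2a->0: no, acaca/b meet in 1. 2a->1: no, acaca/b meet in 1. 2a->2: no, bac/bba meet in 2. Open state 3: 2a->3.
acb: 2b undefined. 2b->0: no, bac/aacbbc meet in 2. 2b->1: no, acb/b meet in 1. 2b->2: ok.
acc: 2c undefined. 2c->0: no, bac/aabcbc meet in 2. 2c->1: ok.
acac: 3c undefined. 3c->0: no, acaca/b meet in 1. 3c->1: no, bac/aabacb meet in 2. 3c->2: no, bac/aabacb meet in 2. 3c->3: ok.
acaca: 3a undefined. 3a->0: no, acaca/cc meet in 0. 3a->1: no, acaca/b meet in 1. 3a->2: ok.
aabacb: 3b undefined. 3b->0: ok.
All examples now run through 4 states with every (state, symbol) defined. Accept strings end in {2}, Reject strings end in {0,1,3}; accept={2}.

states=4 start=0 accept={2} delta: 0a->1 0b->1 0c->0 1a->1 1b->2 1c->2 2a->3 2b->2 2c->1 3a->2 3b->0 3c->3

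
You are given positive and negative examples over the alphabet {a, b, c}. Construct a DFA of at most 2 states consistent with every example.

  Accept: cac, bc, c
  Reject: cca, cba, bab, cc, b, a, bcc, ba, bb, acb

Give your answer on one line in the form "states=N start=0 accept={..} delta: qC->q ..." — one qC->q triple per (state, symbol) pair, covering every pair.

states=2 start=0 accept={1} delta: 0a->0 0b->0 0c->1 1a->0 1b->0 1c->0

State merging on the prefix tree: take the shortest (then alphabetical) example prefix whose next move is undefined and point that move at state 0, else 1, else 2, ...; a target is out if some Accept/Reject pair would then sit in one state with the same input left (inseparable). If every existing state is out, open a new one.
a: 0a undefined. 0a->0: ok.
b: 0b undefined. 0b->0: ok.
c: 0c undefined. 0c->0: no, cac/cca meet in 0. Open state 1: 0c->1.
ca: 1a undefined. 1a->0: ok.
cb: 1b undefined. 1b->0: ok.
cc: 1c undefined. 1c->0: ok.
All examples now run through 2 states with every (state, symbol) defined. Accept strings end in {1}, Reject strings end in {0}; accept={1}.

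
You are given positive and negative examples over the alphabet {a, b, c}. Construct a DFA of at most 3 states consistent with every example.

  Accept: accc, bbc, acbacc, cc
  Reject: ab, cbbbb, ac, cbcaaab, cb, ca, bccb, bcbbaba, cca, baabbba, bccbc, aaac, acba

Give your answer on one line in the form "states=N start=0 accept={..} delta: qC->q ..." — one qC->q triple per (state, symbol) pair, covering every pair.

states=3 start=0 accept={2} delta: 0a->0 0b->1 0c->1 1a->0 1b->1 1c->2 2a->0 2b->0 2c->2

Grow the machine one transition at a time. Run the examples from 0; the earliest place one falls off (shortest prefix, ties alphabetical) gets sent to the lowest-numbered state that keeps every Accept/Reject pair distinguishable — a pair clashes when both reach the same state with identical unread suffix — and to a fresh state only if none does.
a: 0a undefined. 0a->0: ok.
b: 0b undefined. 0b->0: no, bbc/ac meet in 0 with "c" left. Open state 1: 0b->1.
c: 0c undefined. 0c->0: no, accc/ac meet in 0. 0c->1: ok.
ba: 1a undefined. 1a->0: ok.
bb: 1b undefined. 1b->0: no, bbc/ab meet in 1. 1b->1: ok.
bc: 1c undefined. 1c->0: no, accc/ab meet in 1. 1c->1: no, accc/ab meet in 1. Open state 2: 1c->2.
bcb: 2b undefined. 2b->0: ok.
bcc: 2c undefined. 2c->0: no, accc/ca meet in 0. 2c->1: no, accc/ab meet in 1. 2c->2: ok.
cca: 2a undefined. 2a->0: ok.
All examples now run through 3 states with every (state, symbol) defined. Accept strings end in {2}, Reject strings end in {0,1}; accept={2}.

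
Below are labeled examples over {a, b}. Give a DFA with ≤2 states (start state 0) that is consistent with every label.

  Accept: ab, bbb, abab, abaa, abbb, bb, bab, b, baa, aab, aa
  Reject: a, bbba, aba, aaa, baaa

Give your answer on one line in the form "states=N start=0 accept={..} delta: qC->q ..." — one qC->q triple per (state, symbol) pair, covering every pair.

states=2 start=0 accept={0} delta: 0a->1 0b->0 1a->0 1b->0

Grow the machine one transition at a time. Run the examples from 0; the earliest place one falls off (shortest prefix, ties alphabetical) gets sent to the lowest-numbered state that keeps every Accept/Reject pair distinguishable — a pair clashes when both reach the same state with identical unread suffix — and to a fresh state only if none does.
a: 0a undefined. 0a->0: no, aa/a meet in 0. Open state 1: 0a->1.
b: 0b undefined. 0b->0: ok.
aa: 1a undefined. 1a->0: ok.
ab: 1b undefined. 1b->0: ok.
All examples now run through 2 states with every (state, symbol) defined. Accept strings end in {0}, Reject strings end in {1}; accept={0}.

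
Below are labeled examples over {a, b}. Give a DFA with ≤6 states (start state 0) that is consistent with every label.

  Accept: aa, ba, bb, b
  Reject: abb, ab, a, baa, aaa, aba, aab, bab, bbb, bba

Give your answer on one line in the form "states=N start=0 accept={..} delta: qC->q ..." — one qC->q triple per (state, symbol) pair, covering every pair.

states=5 start=0 accept={2,3} delta: 0a->1 0b->2 1a->3 1b->4 2a->3 2b->3 3a->0 3b->0 4a->0 4b->0

State merging on the prefix tree: take the shortest (then alphabetical) example prefix whose next move is undefined and point that move at state 0, else 1, else 2, ...; a target is out if some Accept/Reject pair would then sit in one state with the same input left (inseparable). If every existing state is out, open a new one.
a: 0a undefined. 0a->0: no, aa/a meet in 0. Open state 1: 0a->1.
b: 0b undefined. 0b->0: no, aa/baa meet in 1 with "a" left. 0b->1: no, bb/ab meet in 1 with "b" left. Open state 2: 0b->2.
aa: 1a undefined. 1a->0: no, b/aab meet in 2. 1a->1: no, aa/a meet in 1. 1a->2: no, ba/aaa meet in 2 with "a" left. Open state 3: 1a->3.
ab: 1b undefined. 1b->0: no, b/abb meet in 2. 1b->1: no, aa/aba meet in 3. 1b->2: no, ba/aba meet in 2 with "a" left. 1b->3: no, aa/ab meet in 3. Open state 4: 1b->4.
ba: 2a undefined. 2a->0: no, b/bab meet in 2. 2a->1: no, aa/baa meet in 3. 2a->2: no, ba/baa meet in 2. 2a->3: ok.
bb: 2b undefined. 2b->0: no, b/bbb meet in 2. 2b->1: no, aa/bba meet in 3. 2b->2: no, aa/bba meet in 3. 2b->3: ok.
aaa: 3a undefined. 3a->0: ok.
aab: 3b undefined. 3b->0: ok.
aba: 4a undefined. 4a->0: ok.
abb: 4b undefined. 4b->0: ok.
All examples now run through 5 states with every (state, symbol) defined. Accept strings end in {2,3}, Reject strings end in {0,1,4}; accept={2,3}.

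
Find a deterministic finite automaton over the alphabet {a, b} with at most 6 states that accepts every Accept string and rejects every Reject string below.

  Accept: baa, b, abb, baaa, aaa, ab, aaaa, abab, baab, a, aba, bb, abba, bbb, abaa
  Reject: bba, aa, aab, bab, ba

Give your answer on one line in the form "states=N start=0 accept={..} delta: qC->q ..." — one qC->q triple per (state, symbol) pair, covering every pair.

Grow the machine one transition at a time. Run the examples from 0; the earliest place one falls off (shortest prefix, ties alphabetical) gets sent to the lowest-numbered state that keeps every Accept/Reject pair distinguishable — a pair clashes when both reach the same state with identical unread suffix — and to a fresh state only if none does.
a: 0a undefined. 0a->0: no, b/aab meet in 0 with "b" left. Open state 1: 0a->1.
b: 0b undefined. 0b->0: no, baa/aa meet in 1 with "a" left. 0b->1: no, aba/bba meet in 1 with "ba" left. Open state 2: 0b->2.
aa: 1a undefined. 1a->0: no, b/aab meet in 2. 1a->1: no, aaa/aa meet in 1. 1a->2: no, b/aa meet in 2. Open state 3: 1a->3.
ab: 1b undefined. 1b->0: no, abba/ba meet in 2 with "a" left. 1b->1: no, abab/aab meet in 3 with "b" left. 1b->2: no, abab/bab meet in 2 with "ab" left. 1b->3: no, abb/aab meet in 3 with "b" left. Open state 4: 1b->4.
ba: 2a undefined. 2a->0: no, b/bab meet in 2. 2a->1: no, baa/aa meet in 3. 2a->2: no, baa/ba meet in 2. 2a->3: ok.
bb: 2b undefined. 2b->0: no, a/bba meet in 1. 2b->1: ok.
aaa: 3a undefined. 3a->0: ok.
aab: 3b undefined. 3b->0: no, baa/aab meet in 0. 3b->1: no, baaa/aab meet in 1. 3b->2: no, b/aab meet in 2. 3b->3: ok.
aba: 4a undefined. 4a->0: ok.
abb: 4b undefined. 4b->0: ok.
All examples now run through 5 states with every (state, symbol) defined. Accept strings end in {0,1,2,4}, Reject strings end in {3}; accept={0,1,2,4}.

states=5 start=0 accept={0,1,2,4} delta: 0a->1 0b->2 1a->3 1b->4 2a->3 2b->1 3a->0 3b->3 4a->0 4b->0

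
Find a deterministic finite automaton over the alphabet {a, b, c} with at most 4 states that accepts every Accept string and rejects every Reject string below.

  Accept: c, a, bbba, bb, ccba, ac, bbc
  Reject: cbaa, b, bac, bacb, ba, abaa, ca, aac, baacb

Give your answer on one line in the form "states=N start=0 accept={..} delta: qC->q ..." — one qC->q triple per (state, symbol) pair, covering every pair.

states=3 start=0 accept={1} delta: 0a->1 0b->2 0c->1 1a->2 1b->0 1c->1 2a->2 2b->1 2c->0

Fold the examples into a partial DFA from state 0: repeatedly fix the first undefined (state, symbol) met by the shortest-then-alphabetical prefix, trying targets in increasing order and rejecting any under which an Accept and a Reject string meet in one state with the same remainder; add a state when all current targets are rejected. Accepting states are where Accept strings end.
a: 0a undefined. 0a->0: no, c/aac meet in 0 with "c" left. Open state 1: 0a->1.
b: 0b undefined. 0b->0: no, a/ba meet in 1. 0b->1: no, a/b meet in 1. Open state 2: 0b->2.
c: 0c undefined. 0c->0: no, a/ca meet in 1. 0c->1: ok.
aa: 1a undefined. 1a->0: no, c/aac meet in 1. 1a->1: no, c/ca meet in 1. 1a->2: ok.
ab: 1b undefined. 1b->0: ok.
ac: 1c undefined. 1c->0: no, ccba/ba meet in 2 with "a" left. 1c->1: ok.
ba: 2a undefined. 2a->0: no, c/bac meet in 1. 2a->1: no, c/bac meet in 1. 2a->2: ok.
bb: 2b undefined. 2b->0: no, bbba/cbaa meet in 2. 2b->1: ok.
aac: 2c undefined. 2c->0: ok.
All examples now run through 3 states with every (state, symbol) defined. Accept strings end in {1}, Reject strings end in {0,2}; accept={1}.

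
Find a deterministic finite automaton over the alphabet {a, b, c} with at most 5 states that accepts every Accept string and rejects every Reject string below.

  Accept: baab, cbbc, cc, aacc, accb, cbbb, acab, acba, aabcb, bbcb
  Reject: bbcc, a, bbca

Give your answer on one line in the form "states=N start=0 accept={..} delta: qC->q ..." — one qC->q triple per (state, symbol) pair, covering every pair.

states=4 start=0 accept={1,2} delta: 0a->0 0b->1 0c->1 1a->0 1b->2 1c->1 2a->1 2b->0 2c->3 3a->0 3b->1 3c->0

Grow the machine one transition at a time. Run the examples from 0; the earliest place one falls off (shortest prefix, ties alphabetical) gets sent to the lowest-numbered state that keeps every Accept/Reject pair distinguishable — a pair clashes when both reach the same state with identical unread suffix — and to a fresh state only if none does.
a: 0a undefined. 0a->0: ok.
b: 0b undefined. 0b->0: no, baab/a meet in 0. Open state 1: 0b->1.
c: 0c undefined. 0c->0: no, cc/a meet in 0. 0c->1: ok.
ba: 1a undefined. 1a->0: ok.
bb: 1b undefined. 1b->0: no, cbbc/bbcc meet in 1 with "c" left. 1b->1: no, acba/a meet in 0. Open state 2: 1b->2.
cc: 1c undefined. 1c->0: no, cc/a meet in 0. 1c->1: ok.
bbc: 2c undefined. 2c->0: no, baab/bbcc meet in 1. 2c->1: no, baab/bbcc meet in 1. 2c->2: no, accb/bbcc meet in 2. Open state 3: 2c->3.
cbb: 2b undefined. 2b->0: ok.
acba: 2a undefined. 2a->0: no, acba/a meet in 0. 2a->1: ok.
bbca: 3a undefined. 3a->0: ok.
bbcb: 3b undefined. 3b->0: no, bbcb/a meet in 0. 3b->1: ok.
bbcc: 3c undefined. 3c->0: ok.
All examples now run through 4 states with every (state, symbol) defined. Accept strings end in {1,2}, Reject strings end in {0}; accept={1,2}.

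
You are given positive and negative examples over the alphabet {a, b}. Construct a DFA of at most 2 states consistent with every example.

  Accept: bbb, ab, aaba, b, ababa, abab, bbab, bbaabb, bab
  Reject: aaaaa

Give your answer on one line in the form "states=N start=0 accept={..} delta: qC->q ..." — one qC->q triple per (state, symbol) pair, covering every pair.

Grow the machine one transition at a time. Run the examples from 0; the earliest place one falls off (shortest prefix, ties alphabetical) gets sent to the lowest-numbered state that keeps every Accept/Reject pair distinguishable — a pair clashes when both reach the same state with identical unread suffix — and to a fresh state only if none does.
a: 0a undefined. 0a->0: ok.
b: 0b undefined. 0b->0: no, bbb/aaaaa meet in 0. Open state 1: 0b->1.
ba: 1a undefined. 1a->0: no, aaba/aaaaa meet in 0. 1a->1: ok.
bb: 1b undefined. 1b->0: no, ababa/aaaaa meet in 0. 1b->1: ok.
All examples now run through 2 states with every (state, symbol) defined. Accept strings end in {1}, Reject strings end in {0}; accept={1}.

states=2 start=0 accept={1} delta: 0a->0 0b->1 1a->1 1b->1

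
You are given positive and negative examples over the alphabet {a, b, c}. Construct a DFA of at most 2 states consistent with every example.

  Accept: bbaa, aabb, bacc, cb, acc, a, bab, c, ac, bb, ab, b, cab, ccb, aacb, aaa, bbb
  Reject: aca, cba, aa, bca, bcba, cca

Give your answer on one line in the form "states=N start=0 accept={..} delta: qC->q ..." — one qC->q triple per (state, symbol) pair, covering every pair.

states=2 start=0 accept={1} delta: 0a->1 0b->1 0c->1 1a->0 1b->1 1c->1

Fold the examples into a partial DFA from state 0: repeatedly fix the first undefined (state, symbol) met by the shortest-then-alphabetical prefix, trying targets in increasing order and rejecting any under which an Accept and a Reject string meet in one state with the same remainder; add a state when all current targets are rejected. Accepting states are where Accept strings end.
a: 0a undefined. 0a->0: no, a/aa meet in 0. Open state 1: 0a->1.
b: 0b undefined. 0b->0: no, bbaa/aa meet in 1 with "a" left. 0b->1: ok.
c: 0c undefined. 0c->0: no, cb/cca meet in 1. 0c->1: ok.
aa: 1a undefined. 1a->0: ok.
ab: 1b undefined. 1b->0: no, bbaa/aa meet in 0. 1b->1: ok.
ac: 1c undefined. 1c->0: no, bbaa/aca meet in 1. 1c->1: ok.
All examples now run through 2 states with every (state, symbol) defined. Accept strings end in {1}, Reject strings end in {0}; accept={1}.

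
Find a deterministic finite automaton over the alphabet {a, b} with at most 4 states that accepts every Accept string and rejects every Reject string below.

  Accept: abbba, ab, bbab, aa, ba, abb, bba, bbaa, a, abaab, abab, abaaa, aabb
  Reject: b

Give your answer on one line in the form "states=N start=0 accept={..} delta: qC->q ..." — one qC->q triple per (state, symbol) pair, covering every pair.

states=2 start=0 accept={1} delta: 0a->1 0b->0 1a->1 1b->1

State merging on the prefix tree: take the shortest (then alphabetical) example prefix whose next move is undefined and point that move at state 0, else 1, else 2, ...; a target is out if some Accept/Reject pair would then sit in one state with the same input left (inseparable). If every existing state is out, open a new one.
a: 0a undefined. 0a->0: no, ab/b meet in 0 with "b" left. Open state 1: 0a->1.
b: 0b undefined. 0b->0: ok.
aa: 1a undefined. 1a->0: no, aa/b meet in 0. 1a->1: ok.
ab: 1b undefined. 1b->0: no, ab/b meet in 0. 1b->1: ok.
All examples now run through 2 states with every (state, symbol) defined. Accept strings end in {1}, Reject strings end in {0}; accept={1}.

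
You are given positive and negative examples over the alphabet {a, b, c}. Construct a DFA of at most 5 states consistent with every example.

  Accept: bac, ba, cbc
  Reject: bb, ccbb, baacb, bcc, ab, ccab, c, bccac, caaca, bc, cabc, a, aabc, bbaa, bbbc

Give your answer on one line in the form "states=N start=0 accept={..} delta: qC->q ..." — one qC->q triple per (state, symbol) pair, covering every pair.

Grow the machine one transition at a time. Run the examples from 0; the earliest place one falls off (shortest prefix, ties alphabetical) gets sent to the lowest-numbered state that keeps every Accept/Reject pair distinguishable — a pair clashes when both reach the same state with identical unread suffix — and to a fresh state only if none does.
a: 0a undefined. 0a->0: ok.
b: 0b undefined. 0b->0: no, bac/c meet in 0 with "c" left. Open state 1: 0b->1.
c: 0c undefined. 0c->0: no, cbc/bc meet in 1 with "c" left. 0c->1: ok.
ba: 1a undefined. 1a->0: no, bac/ab meet in 1. 1a->1: no, bac/bc meet in 1 with "c" left. Open state 2: 1a->2.
bb: 1b undefined. 1b->0: no, cbc/ab meet in 1. 1b->1: no, cbc/bc meet in 1 with "c" left. 1b->2: no, ba/bb meet in 2. Open state 3: 1b->3.
bc: 1c undefined. 1c->0: no, bac/bccac meet in 2 with "c" left. 1c->1: no, bac/bccac meet in 2 with "c" left. 1c->2: no, bac/bcc meet in 2 with "c" left. 1c->3: no, cbc/bcc meet in 3 with "c" left. Open state 4: 1c->4.
baa: 2a undefined. 2a->0: no, ba/caaca meet in 2. 2a->1: ok.
bac: 2c undefined. 2c->0: no, bac/a meet in 0. 2c->1: no, bac/ab meet in 1. 2c->2: ok.
bba: 3a undefined. 3a->0: ok.
bbb: 3b undefined. 3b->0: ok.
bcc: 4c undefined. 4c->0: ok.
cab: 2b undefined. 2b->0: ok.
cbc: 3c undefined. 3c->0: no, cbc/bcc meet in 0. 3c->1: no, cbc/ab meet in 1. 3c->2: ok.
cca: 4a undefined. 4a->0: ok.
ccb: 4b undefined. 4b->0: ok.
All examples now run through 5 states with every (state, symbol) defined. Accept strings end in {2}, Reject strings end in {0,1,3,4}; accept={2}.

states=5 start=0 accept={2} delta: 0a->0 0b->1 0c->1 1a->2 1b->3 1c->4 2a->1 2b->0 2c->2 3a->0 3b->0 3c->2 4a->0 4b->0 4c->0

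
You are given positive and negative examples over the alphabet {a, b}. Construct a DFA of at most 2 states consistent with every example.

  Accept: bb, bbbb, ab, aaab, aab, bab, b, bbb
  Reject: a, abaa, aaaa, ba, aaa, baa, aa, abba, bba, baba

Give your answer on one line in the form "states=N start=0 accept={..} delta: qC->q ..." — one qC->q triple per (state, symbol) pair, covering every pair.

Grow the machine one transition at a time. Run the examples from 0; the earliest place one falls off (shortest prefix, ties alphabetical) gets sent to the lowest-numbered state that keeps every Accept/Reject pair distinguishable — a pair clashes when both reach the same state with identical unread suffix — and to a fresh state only if none does.
a: 0a undefined. 0a->0: ok.
b: 0b undefined. 0b->0: no, bb/a meet in 0. Open state 1: 0b->1.
ba: 1a undefined. 1a->0: ok.
bb: 1b undefined. 1b->0: no, bb/a meet in 0. 1b->1: ok.
All examples now run through 2 states with every (state, symbol) defined. Accept strings end in {1}, Reject strings end in {0}; accept={1}.

states=2 start=0 accept={1} delta: 0a->0 0b->1 1a->0 1b->1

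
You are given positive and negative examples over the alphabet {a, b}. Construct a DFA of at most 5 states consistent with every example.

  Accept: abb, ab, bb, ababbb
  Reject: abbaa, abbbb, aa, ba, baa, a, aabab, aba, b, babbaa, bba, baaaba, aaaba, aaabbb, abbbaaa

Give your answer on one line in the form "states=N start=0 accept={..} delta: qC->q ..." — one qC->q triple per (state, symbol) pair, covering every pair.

Grow the machine one transition at a time. Run the examples from 0; the earliest place one falls off (shortest prefix, ties alphabetical) gets sent to the lowest-numbered state that keeps every Accept/Reject pair distinguishable — a pair clashes when both reach the same state with identical unread suffix — and to a fresh state only if none does.
a: 0a undefined. 0a->0: no, ab/b meet in 0 with "b" left. Open state 1: 0a->1.
b: 0b undefined. 0b->0: no, bb/b meet in 0. 0b->1: ok.
aa: 1a undefined. 1a->0: ok.
ab: 1b undefined. 1b->0: no, abb/abbaa meet in 1. 1b->1: no, abb/abbaa meet in 1. Open state 2: 1b->2.
aba: 2a undefined. 2a->0: ok.
abb: 2b undefined. 2b->0: no, abb/abbaa meet in 0. 2b->1: no, abb/abbaa meet in 1. 2b->2: no, abb/abbbb meet in 2. Open state 3: 2b->3.
abba: 3a undefined. 3a->0: ok.
abbb: 3b undefined. 3b->0: ok.
All examples now run through 4 states with every (state, symbol) defined. Accept strings end in {2,3}, Reject strings end in {0,1}; accept={2,3}.

states=4 start=0 accept={2,3} delta: 0a->1 0b->1 1a->0 1b->2 2a->0 2b->3 3a->0 3b->0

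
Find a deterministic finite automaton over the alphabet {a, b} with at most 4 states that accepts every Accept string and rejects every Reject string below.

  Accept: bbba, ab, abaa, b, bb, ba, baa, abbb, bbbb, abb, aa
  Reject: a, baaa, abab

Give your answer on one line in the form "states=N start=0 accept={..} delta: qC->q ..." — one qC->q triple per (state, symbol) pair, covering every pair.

State merging on the prefix tree: take the shortest (then alphabetical) example prefix whose next move is undefined and point that move at state 0, else 1, else 2, ...; a target is out if some Accept/Reject pair would then sit in one state with the same input left (inseparable). If every existing state is out, open a new one.
a: 0a undefined. 0a->0: no, aa/a meet in 0. Open state 1: 0a->1.
b: 0b undefined. 0b->0: no, bbba/a meet in 1. 0b->1: no, b/a meet in 1. Open state 2: 0b->2.
aa: 1a undefined. 1a->0: ok.
ab: 1b undefined. 1b->0: no, ab/abab meet in 0. 1b->1: no, ab/a meet in 1. 1b->2: ok.
ba: 2a undefined. 2a->0: no, ab/abab meet in 2. 2a->1: no, ab/abab meet in 2. 2a->2: no, ab/baaa meet in 2. Open state 3: 2a->3.
bb: 2b undefined. 2b->0: ok.
baa: 3a undefined. 3a->0: ok.
abab: 3b undefined. 3b->0: no, abaa/abab meet in 0. 3b->1: ok.
All examples now run through 4 states with every (state, symbol) defined. Accept strings end in {0,2,3}, Reject strings end in {1}; accept={0,2,3}.

states=4 start=0 accept={0,2,3} delta: 0a->1 0b->2 1a->0 1b->2 2a->3 2b->0 3a->0 3b->1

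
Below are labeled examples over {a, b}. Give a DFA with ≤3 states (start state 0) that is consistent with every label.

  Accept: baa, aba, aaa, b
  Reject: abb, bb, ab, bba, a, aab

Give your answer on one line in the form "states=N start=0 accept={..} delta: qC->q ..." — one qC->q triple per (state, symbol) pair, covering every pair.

Grow the machine one transition at a time. Run the examples from 0; the earliest place one falls off (shortest prefix, ties alphabetical) gets sent to the lowest-numbered state that keeps every Accept/Reject pair distinguishable — a pair clashes when both reach the same state with identical unread suffix — and to a fresh state only if none does.
a: 0a undefined. 0a->0: no, aaa/a meet in 0. Open state 1: 0a->1.
b: 0b undefined. 0b->0: no, b/bb meet in 0. 0b->1: no, aba/bba meet in 1 with "ba" left. Open state 2: 0b->2.
aa: 1a undefined. 1a->0: no, aaa/a meet in 1. 1a->1: no, aaa/a meet in 1. 1a->2: ok.
ab: 1b undefined. 1b->0: no, aba/a meet in 1. 1b->1: ok.
ba: 2a undefined. 2a->0: no, baa/abb meet in 1. 2a->1: no, aaa/abb meet in 1. 2a->2: ok.
bb: 2b undefined. 2b->0: ok.
All examples now run through 3 states with every (state, symbol) defined. Accept strings end in {2}, Reject strings end in {0,1}; accept={2}.

states=3 start=0 accept={2} delta: 0a->1 0b->2 1a->2 1b->1 2a->2 2b->0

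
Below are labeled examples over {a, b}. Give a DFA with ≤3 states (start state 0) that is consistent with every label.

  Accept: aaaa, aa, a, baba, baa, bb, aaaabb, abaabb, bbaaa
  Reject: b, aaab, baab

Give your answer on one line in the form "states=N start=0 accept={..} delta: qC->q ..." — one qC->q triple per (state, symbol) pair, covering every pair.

State merging on the prefix tree: take the shortest (then alphabetical) example prefix whose next move is undefined and point that move at state 0, else 1, else 2, ...; a target is out if some Accept/Reject pair would then sit in one state with the same input left (inseparable). If every existing state is out, open a new one.
a: 0a undefined. 0a->0: ok.
b: 0b undefined. 0b->0: no, aaaa/b meet in 0. Open state 1: 0b->1.
ba: 1a undefined. 1a->0: ok.
bb: 1b undefined. 1b->0: ok.
All examples now run through 2 states with every (state, symbol) defined. Accept strings end in {0}, Reject strings end in {1}; accept={0}.

states=2 start=0 accept={0} delta: 0a->0 0b->1 1a->0 1b->0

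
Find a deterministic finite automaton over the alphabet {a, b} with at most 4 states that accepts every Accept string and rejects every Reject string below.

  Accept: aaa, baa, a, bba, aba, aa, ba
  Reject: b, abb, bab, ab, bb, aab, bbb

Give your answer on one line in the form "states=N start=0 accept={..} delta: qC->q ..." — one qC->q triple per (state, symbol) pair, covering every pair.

State merging on the prefix tree: take the shortest (then alphabetical) example prefix whose next move is undefined and point that move at state 0, else 1, else 2, ...; a target is out if some Accept/Reject pair would then sit in one state with the same input left (inseparable). If every existing state is out, open a new one.
a: 0a undefined. 0a->0: ok.
b: 0b undefined. 0b->0: no, aaa/b meet in 0. Open state 1: 0b->1.
ba: 1a undefined. 1a->0: ok.
bb: 1b undefined. 1b->0: no, aaa/abb meet in 0. 1b->1: ok.
All examples now run through 2 states with every (state, symbol) defined. Accept strings end in {0}, Reject strings end in {1}; accept={0}.

states=2 start=0 accept={0} delta: 0a->0 0b->1 1a->0 1b->1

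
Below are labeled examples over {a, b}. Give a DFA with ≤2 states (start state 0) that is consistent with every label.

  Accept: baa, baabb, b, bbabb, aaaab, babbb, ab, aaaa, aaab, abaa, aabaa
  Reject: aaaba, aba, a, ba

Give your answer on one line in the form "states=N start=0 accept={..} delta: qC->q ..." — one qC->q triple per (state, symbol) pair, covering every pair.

states=2 start=0 accept={0} delta: 0a->1 0b->0 1a->0 1b->0

Grow the machine one transition at a time. Run the examples from 0; the earliest place one falls off (shortest prefix, ties alphabetical) gets sent to the lowest-numbered state that keeps every Accept/Reject pair distinguishable — a pair clashes when both reach the same state with identical unread suffix — and to a fresh state only if none does.
a: 0a undefined. 0a->0: no, aaaa/a meet in 0. Open state 1: 0a->1.
b: 0b undefined. 0b->0: ok.
aa: 1a undefined. 1a->0: ok.
ab: 1b undefined. 1b->0: ok.
All examples now run through 2 states with every (state, symbol) defined. Accept strings end in {0}, Reject strings end in {1}; accept={0}.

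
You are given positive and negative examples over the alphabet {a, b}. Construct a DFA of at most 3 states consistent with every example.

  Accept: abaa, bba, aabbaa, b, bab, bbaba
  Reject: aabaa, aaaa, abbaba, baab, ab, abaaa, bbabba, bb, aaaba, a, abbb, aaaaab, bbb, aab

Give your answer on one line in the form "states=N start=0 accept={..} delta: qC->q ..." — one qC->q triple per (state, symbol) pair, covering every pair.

State merging on the prefix tree: take the shortest (then alphabetical) example prefix whose next move is undefined and point that move at state 0, else 1, else 2, ...; a target is out if some Accept/Reject pair would then sit in one state with the same input left (inseparable). If every existing state is out, open a new one.
a: 0a undefined. 0a->0: no, abaa/aabaa meet in 0 with "baa" left. Open state 1: 0a->1.
b: 0b undefined. 0b->0: no, bba/a meet in 1. 0b->1: no, b/a meet in 1. Open state 2: 0b->2.
aa: 1a undefined. 1a->0: no, b/aab meet in 2. 1a->1: no, abaa/aabaa meet in 1 with "baa" left. 1a->2: ok.
ab: 1b undefined. 1b->0: ok.
ba: 2a undefined. 2a->0: ok.
bb: 2b undefined. 2b->0: no, abaa/aabaa meet in 2. 2b->1: ok.
All examples now run through 3 states with every (state, symbol) defined. Accept strings end in {2}, Reject strings end in {0,1}; accept={2}.

states=3 start=0 accept={2} delta: 0a->1 0b->2 1a->2 1b->0 2a->0 2b->1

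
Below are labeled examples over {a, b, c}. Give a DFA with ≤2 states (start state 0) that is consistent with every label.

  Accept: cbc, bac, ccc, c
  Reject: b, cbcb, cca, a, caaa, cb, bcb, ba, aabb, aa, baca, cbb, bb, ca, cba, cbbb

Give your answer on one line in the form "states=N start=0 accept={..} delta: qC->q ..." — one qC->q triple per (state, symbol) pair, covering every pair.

Grow the machine one transition at a time. Run the examples from 0; the earliest place one falls off (shortest prefix, ties alphabetical) gets sent to the lowest-numbered state that keeps every Accept/Reject pair distinguishable — a pair clashes when both reach the same state with identical unread suffix — and to a fresh state only if none does.
a: 0a undefined. 0a->0: ok.
b: 0b undefined. 0b->0: ok.
c: 0c undefined. 0c->0: no, cbc/b meet in 0. Open state 1: 0c->1.
ca: 1a undefined. 1a->0: ok.
cb: 1b undefined. 1b->0: ok.
cc: 1c undefined. 1c->0: ok.
All examples now run through 2 states with every (state, symbol) defined. Accept strings end in {1}, Reject strings end in {0}; accept={1}.

states=2 start=0 accept={1} delta: 0a->0 0b->0 0c->1 1a->0 1b->0 1c->0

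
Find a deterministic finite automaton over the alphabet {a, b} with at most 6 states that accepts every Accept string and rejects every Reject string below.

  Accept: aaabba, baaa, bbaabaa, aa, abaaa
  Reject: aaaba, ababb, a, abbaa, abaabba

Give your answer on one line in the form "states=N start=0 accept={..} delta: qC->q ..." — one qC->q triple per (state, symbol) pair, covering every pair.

State merging on the prefix tree: take the shortest (then alphabetical) example prefix whose next move is undefined and point that move at state 0, else 1, else 2, ...; a target is out if some Accept/Reject pair would then sit in one state with the same input left (inseparable). If every existing state is out, open a new one.
a: 0a undefined. 0a->0: no, aa/a meet in 0. Open state 1: 0a->1.
b: 0b undefined. 0b->0: ok.
aa: 1a undefined. 1a->0: no, baaa/a meet in 1. 1a->1: no, baaa/a meet in 1. Open state 2: 1a->2.
ab: 1b undefined. 1b->0: no, aa/abbaa meet in 2. 1b->1: no, aaabba/abaabba meet in 2 with "abba" left. 1b->2: no, bbaabaa/abbaa meet in 2 with "baa" left. Open state 3: 1b->3.
aaa: 2a undefined. 2a->0: no, aaabba/aaaba meet in 1. 2a->1: no, baaa/a meet in 1. 2a->2: ok.
aba: 3a undefined. 3a->0: ok.
abb: 3b undefined. 3b->0: no, baaa/abbaa meet in 2. 3b->1: no, baaa/abbaa meet in 2. 3b->2: no, baaa/abbaa meet in 2. 3b->3: ok.
aaab: 2b undefined. 2b->0: no, aaabba/aaaba meet in 1. 2b->1: no, aaabba/ababb meet in 0. 2b->2: no, aaabba/aaaba meet in 2. 2b->3: no, aaabba/aaaba meet in 0. Open state 4: 2b->4.
aaaba: 4a undefined. 4a->0: no, bbaabaa/a meet in 1. 4a->1: ok.
aaabb: 4b undefined. 4b->0: no, aaabba/aaaba meet in 1. 4b->1: ok.
All examples now run through 5 states with every (state, symbol) defined. Accept strings end in {2}, Reject strings end in {0,1}; accept={2}.

states=5 start=0 accept={2} delta: 0a->1 0b->0 1a->2 1b->3 2a->2 2b->4 3a->0 3b->3 4a->1 4b->1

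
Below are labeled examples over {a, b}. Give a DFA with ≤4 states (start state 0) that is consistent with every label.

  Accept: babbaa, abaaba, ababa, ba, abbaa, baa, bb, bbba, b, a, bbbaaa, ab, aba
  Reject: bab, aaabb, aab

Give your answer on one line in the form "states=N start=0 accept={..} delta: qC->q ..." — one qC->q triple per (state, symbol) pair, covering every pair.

states=4 start=0 accept={0,1,2} delta: 0a->1 0b->1 1a->2 1b->0 2a->2 2b->3 3a->0 3b->3

Grow the machine one transition at a time. Run the examples from 0; the earliest place one falls off (shortest prefix, ties alphabetical) gets sent to the lowest-numbered state that keeps every Accept/Reject pair distinguishable — a pair clashes when both reach the same state with identical unread suffix — and to a fresh state only if none does.
a: 0a undefined. 0a->0: no, bb/aaabb meet in 0 with "bb" left. Open state 1: 0a->1.
b: 0b undefined. 0b->0: no, ab/bab meet in 1 with "b" left. 0b->1: ok.
aa: 1a undefined. 1a->0: no, baa/bab meet in 1. 1a->1: no, bb/bab meet in 1 with "b" left. Open state 2: 1a->2.
ab: 1b undefined. 1b->0: ok.
aaa: 2a undefined. 2a->0: no, abbaa/aaabb meet in 0. 2a->1: no, ababa/aaabb meet in 1. 2a->2: ok.
aab: 2b undefined. 2b->0: no, abaaba/aaabb meet in 1. 2b->1: no, ababa/bab meet in 1. 2b->2: no, babbaa/bab meet in 2. Open state 3: 2b->3.
babb: 3b undefined. 3b->0: no, bb/aaabb meet in 0. 3b->1: no, ababa/aaabb meet in 1. 3b->2: no, babbaa/aaabb meet in 2. 3b->3: ok.
babba: 3a undefined. 3a->0: ok.
All examples now run through 4 states with every (state, symbol) defined. Accept strings end in {0,1,2}, Reject strings end in {3}; accept={0,1,2}.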